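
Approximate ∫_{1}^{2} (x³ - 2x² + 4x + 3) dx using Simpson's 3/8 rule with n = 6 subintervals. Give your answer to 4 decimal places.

h = (2 − 1)/6 = 0.166667.
Nodes x₀,…,x₆ = 1, 1.166667, 1.333333, 1.5, 1.666667, 1.833333, 2.
f(x) = x³ - 2x² + 4x + 3: f₀=6, f₁=6.532407, f₂=7.148148, f₃=7.875, f₄=8.740741, f₅=9.773148, f₆=11.
(3h/8)·[f₀ + 3f₁ + 3f₂ + 2f₃ + 3f₄ + 3f₅ + f₆] = 0.0625·(129.333333) = 8.0833.

8.0833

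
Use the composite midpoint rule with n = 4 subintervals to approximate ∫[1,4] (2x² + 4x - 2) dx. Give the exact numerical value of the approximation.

h = (4 − 1)/4 = 0.75.
Midpoints m₁,…,m₄ = 1.375, 2.125, 2.875, 3.625.
f(m₁)=7.28125, f(m₂)=15.53125, f(m₃)=26.03125, f(m₄)=38.78125.
h·[f(m₁) + f(m₂) + f(m₃) + f(m₄)] = 0.75·(87.625) = 65.71875.

65.71875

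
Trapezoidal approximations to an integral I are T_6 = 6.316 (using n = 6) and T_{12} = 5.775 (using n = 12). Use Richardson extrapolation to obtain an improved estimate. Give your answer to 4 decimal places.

R = (4·T_{12} − T_6) / 3 = (4·5.775 − 6.316)/3 = (16.784)/3 = 5.5947.

5.5947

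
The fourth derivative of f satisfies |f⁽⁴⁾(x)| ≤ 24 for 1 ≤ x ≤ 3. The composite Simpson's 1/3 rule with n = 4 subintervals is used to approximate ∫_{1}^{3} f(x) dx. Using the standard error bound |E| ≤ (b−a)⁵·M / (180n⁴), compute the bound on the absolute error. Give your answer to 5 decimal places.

|E| ≤ (2)⁵·24 / (180·4⁴) = 768/46080 = 0.01667.

0.01667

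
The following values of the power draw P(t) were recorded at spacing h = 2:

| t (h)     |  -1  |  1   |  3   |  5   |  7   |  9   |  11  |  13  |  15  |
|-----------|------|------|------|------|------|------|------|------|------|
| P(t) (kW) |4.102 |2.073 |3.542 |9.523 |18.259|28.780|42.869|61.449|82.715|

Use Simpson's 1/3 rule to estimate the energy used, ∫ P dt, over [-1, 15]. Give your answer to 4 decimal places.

h = 2, n = 8.
(h/3)·[y₀ + 4y₁ + 2y₂ + 4y₃ + 2y₄ + 4y₅ + 2y₆ + 4y₇ + y₈] = 0.666667·(623.457) = 415.6380.

415.6380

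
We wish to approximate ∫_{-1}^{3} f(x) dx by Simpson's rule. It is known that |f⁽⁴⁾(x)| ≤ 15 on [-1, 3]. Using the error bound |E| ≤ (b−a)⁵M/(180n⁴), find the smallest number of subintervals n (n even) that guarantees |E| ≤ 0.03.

8

Need 15360/(180n⁴) ≤ 0.03.
n⁴ ≥ 15360/(180·0.03) = 2844.44 ⇒ n ≥ 7.3030, so the smallest even n is 8. (n must be even for Simpson's rule.)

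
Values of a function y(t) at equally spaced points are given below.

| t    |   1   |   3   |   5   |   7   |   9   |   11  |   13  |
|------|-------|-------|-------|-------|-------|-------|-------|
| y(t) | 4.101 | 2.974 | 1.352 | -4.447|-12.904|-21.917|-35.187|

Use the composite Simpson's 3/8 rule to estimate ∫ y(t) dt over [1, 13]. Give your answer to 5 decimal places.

h = 2, n = 6.
(3h/8)·[y₀ + 3y₁ + 3y₂ + 2y₃ + 3y₄ + 3y₅ + y₆] = 0.75·(-131.465) = -98.59875.

-98.59875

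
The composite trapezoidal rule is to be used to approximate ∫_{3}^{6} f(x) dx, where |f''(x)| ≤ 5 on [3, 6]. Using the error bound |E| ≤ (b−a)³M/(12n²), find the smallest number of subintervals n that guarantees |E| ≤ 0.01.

Need 135/(12n²) ≤ 0.01.
n² ≥ 135/(12·0.01) = 1125 ⇒ n ≥ 33.5410, so the smallest n is 34.

34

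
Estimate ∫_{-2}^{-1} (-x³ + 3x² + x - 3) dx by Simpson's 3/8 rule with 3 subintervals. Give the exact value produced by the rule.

6.25

h = (-1 − (-2))/3 = 0.333333.
Nodes x₀,…,x₃ = -2, -1.666667, -1.333333, -1.
f(x) = -x³ + 3x² + x - 3: f₀=15, f₁=8.296296, f₂=3.370370, f₃=0.
(3h/8)·[f₀ + 3f₁ + 3f₂ + f₃] = 0.125·(50) = 6.25.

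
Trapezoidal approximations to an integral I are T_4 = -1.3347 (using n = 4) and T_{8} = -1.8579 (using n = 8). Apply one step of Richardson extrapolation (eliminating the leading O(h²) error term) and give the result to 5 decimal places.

R = (4·T_{8} − T_4) / 3 = (4·(-1.8579) − (-1.3347))/3 = (-6.0969)/3 = -2.03230.

-2.03230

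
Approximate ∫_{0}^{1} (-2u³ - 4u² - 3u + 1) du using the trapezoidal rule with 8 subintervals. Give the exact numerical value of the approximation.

h = (1 − 0)/8 = 0.125.
Nodes u₀,…,u₈ = 0, 0.125, 0.25, 0.375, 0.5, 0.625, 0.75, 0.875, 1.
f(u) = -2u³ - 4u² - 3u + 1: f₀=1, f₁=0.55859375, f₂=-0.03125, f₃=-0.79296875, f₄=-1.75, f₅=-2.92578125, f₆=-4.34375, f₇=-6.02734375, f₈=-8.
(h/2)·[f₀ + 2f₁ + 2f₂ + 2f₃ + 2f₄ + 2f₅ + 2f₆ + 2f₇ + f₈] = 0.0625·(-37.625) = -2.3515625.

-2.3515625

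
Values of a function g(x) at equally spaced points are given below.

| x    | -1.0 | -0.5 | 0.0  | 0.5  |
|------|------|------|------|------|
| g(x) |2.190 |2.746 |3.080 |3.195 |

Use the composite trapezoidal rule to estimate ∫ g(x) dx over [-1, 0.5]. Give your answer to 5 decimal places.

h = 0.5, n = 3.
(h/2)·[y₀ + 2y₁ + 2y₂ + y₃] = 0.25·(17.037) = 4.25925.

4.25925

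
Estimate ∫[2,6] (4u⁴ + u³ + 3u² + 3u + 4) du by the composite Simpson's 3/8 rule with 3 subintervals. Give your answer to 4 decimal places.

h = (6 − 2)/3 = 1.333333.
Nodes u₀,…,u₃ = 2, 3.333333, 4.666667, 6.
f(u) = 4u⁴ + u³ + 3u² + 3u + 4: f₀=94, f₁=578.197531, f₂=2082.049383, f₃=5530.
(3h/8)·[f₀ + 3f₁ + 3f₂ + f₃] = 0.5·(13604.740741) = 6802.3704.

6802.3704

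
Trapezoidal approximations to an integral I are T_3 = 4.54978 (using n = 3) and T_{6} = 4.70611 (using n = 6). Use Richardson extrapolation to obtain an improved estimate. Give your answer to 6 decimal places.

4.758220

R = (4·T_{6} − T_3) / 3 = (4·4.70611 − 4.54978)/3 = (14.27466)/3 = 4.758220.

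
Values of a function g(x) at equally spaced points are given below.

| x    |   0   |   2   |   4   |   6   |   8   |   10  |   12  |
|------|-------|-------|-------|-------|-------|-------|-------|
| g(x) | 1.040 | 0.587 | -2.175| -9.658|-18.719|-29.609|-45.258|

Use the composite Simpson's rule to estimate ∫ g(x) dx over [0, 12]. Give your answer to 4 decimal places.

-160.4840

h = 2, n = 6.
(h/3)·[y₀ + 4y₁ + 2y₂ + 4y₃ + 2y₄ + 4y₅ + y₆] = 0.666667·(-240.726) = -160.4840.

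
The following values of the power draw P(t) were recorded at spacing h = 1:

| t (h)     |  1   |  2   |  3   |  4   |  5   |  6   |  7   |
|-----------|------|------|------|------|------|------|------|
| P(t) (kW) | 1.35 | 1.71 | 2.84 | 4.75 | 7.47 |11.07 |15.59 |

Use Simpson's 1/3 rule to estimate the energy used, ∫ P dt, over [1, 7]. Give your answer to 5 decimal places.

h = 1, n = 6.
(h/3)·[y₀ + 4y₁ + 2y₂ + 4y₃ + 2y₄ + 4y₅ + y₆] = 0.333333·(107.68) = 35.89333.

35.89333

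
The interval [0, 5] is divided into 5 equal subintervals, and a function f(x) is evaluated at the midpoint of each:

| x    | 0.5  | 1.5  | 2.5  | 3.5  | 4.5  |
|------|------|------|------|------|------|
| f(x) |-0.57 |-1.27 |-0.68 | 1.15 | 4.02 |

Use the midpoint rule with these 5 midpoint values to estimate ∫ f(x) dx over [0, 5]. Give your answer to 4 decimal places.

h = 1, n = 5.
h·[y(m₁) + y(m₂) + y(m₃) + y(m₄) + y(m₅)] = 1·(2.65) = 2.6500.

2.6500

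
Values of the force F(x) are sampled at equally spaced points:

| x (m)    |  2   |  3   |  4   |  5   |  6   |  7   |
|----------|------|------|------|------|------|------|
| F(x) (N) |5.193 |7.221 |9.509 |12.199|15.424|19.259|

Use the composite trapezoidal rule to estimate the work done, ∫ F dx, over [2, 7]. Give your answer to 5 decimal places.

h = 1, n = 5.
(h/2)·[y₀ + 2y₁ + 2y₂ + 2y₃ + 2y₄ + y₅] = 0.5·(113.158) = 56.57900.

56.57900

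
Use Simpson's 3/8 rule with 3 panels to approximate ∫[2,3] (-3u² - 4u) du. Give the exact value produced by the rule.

h = (3 − 2)/3 = 0.333333.
Nodes u₀,…,u₃ = 2, 2.333333, 2.666667, 3.
f(u) = -3u² - 4u: f₀=-20, f₁=-25.666667, f₂=-32, f₃=-39.
(3h/8)·[f₀ + 3f₁ + 3f₂ + f₃] = 0.125·(-232) = -29.

-29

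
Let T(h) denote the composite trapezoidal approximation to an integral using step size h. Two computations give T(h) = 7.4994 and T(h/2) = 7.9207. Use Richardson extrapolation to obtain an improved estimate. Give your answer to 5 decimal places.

R = (4·T(h/2) − T(h)) / 3 = (4·7.9207 − 7.4994)/3 = (24.1834)/3 = 8.06113.

8.06113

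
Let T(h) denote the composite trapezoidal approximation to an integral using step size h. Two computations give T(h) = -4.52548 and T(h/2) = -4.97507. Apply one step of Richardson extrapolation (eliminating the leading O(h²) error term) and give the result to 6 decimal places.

R = (4·T(h/2) − T(h)) / 3 = (4·(-4.97507) − (-4.52548))/3 = (-15.37480)/3 = -5.124933.

-5.124933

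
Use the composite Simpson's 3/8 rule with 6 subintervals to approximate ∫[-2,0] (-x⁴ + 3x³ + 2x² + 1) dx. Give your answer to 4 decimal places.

-11.0741

h = (0 − (-2))/6 = 0.333333.
Nodes x₀,…,x₆ = -2, -1.666667, -1.333333, -1, -0.666667, -0.333333, 0.
f(x) = -x⁴ + 3x³ + 2x² + 1: f₀=-31, f₁=-15.049383, f₂=-5.716049, f₃=-1, f₄=0.802469, f₅=1.098765, f₆=1.
(3h/8)·[f₀ + 3f₁ + 3f₂ + 2f₃ + 3f₄ + 3f₅ + f₆] = 0.125·(-88.592593) = -11.0741.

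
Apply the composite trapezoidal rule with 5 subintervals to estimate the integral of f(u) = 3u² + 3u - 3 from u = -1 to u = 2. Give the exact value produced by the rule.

5.04

h = (2 − (-1))/5 = 0.6.
Nodes u₀,…,u₅ = -1, -0.4, 0.2, 0.8, 1.4, 2.
f(u) = 3u² + 3u - 3: f₀=-3, f₁=-3.72, f₂=-2.28, f₃=1.32, f₄=7.08, f₅=15.
(h/2)·[f₀ + 2f₁ + 2f₂ + 2f₃ + 2f₄ + f₅] = 0.3·(16.8) = 5.04.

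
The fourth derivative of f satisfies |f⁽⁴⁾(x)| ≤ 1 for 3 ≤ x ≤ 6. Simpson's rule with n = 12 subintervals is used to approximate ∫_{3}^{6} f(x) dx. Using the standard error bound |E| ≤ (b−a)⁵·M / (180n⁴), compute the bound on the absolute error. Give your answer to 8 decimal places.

0.00006510

|E| ≤ (3)⁵·1 / (180·12⁴) = 243/3732480 = 0.00006510.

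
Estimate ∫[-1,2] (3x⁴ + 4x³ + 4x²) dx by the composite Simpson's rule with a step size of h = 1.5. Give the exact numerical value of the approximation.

52.875

h = (2 − (-1))/2 = 1.5.
Nodes x₀,…,x₂ = -1, 0.5, 2.
f(x) = 3x⁴ + 4x³ + 4x²: f₀=3, f₁=1.6875, f₂=96.
(h/3)·[f₀ + 4f₁ + f₂] = 0.5·(105.75) = 52.875.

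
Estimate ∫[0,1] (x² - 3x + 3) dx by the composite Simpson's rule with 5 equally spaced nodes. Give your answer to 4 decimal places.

1.8333

h = (1 − 0)/4 = 0.25.
Nodes x₀,…,x₄ = 0, 0.25, 0.5, 0.75, 1.
f(x) = x² - 3x + 3: f₀=3, f₁=2.3125, f₂=1.75, f₃=1.3125, f₄=1.
(h/3)·[f₀ + 4f₁ + 2f₂ + 4f₃ + f₄] = 0.083333·(22) = 1.8333.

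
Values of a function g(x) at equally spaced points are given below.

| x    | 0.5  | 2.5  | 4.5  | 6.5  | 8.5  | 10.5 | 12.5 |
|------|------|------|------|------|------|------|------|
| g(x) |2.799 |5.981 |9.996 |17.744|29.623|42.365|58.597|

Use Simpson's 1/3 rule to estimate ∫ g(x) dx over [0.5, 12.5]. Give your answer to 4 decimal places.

269.9960

h = 2, n = 6.
(h/3)·[y₀ + 4y₁ + 2y₂ + 4y₃ + 2y₄ + 4y₅ + y₆] = 0.666667·(404.994) = 269.9960.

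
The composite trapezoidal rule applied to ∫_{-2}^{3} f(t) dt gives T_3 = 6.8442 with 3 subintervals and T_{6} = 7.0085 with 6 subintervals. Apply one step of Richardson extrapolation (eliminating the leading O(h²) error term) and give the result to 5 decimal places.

7.06327

R = (4·T_{6} − T_3) / 3 = (4·7.0085 − 6.8442)/3 = (21.1898)/3 = 7.06327.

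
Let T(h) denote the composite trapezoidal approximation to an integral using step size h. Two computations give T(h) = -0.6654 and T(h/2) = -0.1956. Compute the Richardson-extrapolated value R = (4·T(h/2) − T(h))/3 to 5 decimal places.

R = (4·T(h/2) − T(h)) / 3 = (4·(-0.1956) − (-0.6654))/3 = (-0.1170)/3 = -0.03900.

-0.03900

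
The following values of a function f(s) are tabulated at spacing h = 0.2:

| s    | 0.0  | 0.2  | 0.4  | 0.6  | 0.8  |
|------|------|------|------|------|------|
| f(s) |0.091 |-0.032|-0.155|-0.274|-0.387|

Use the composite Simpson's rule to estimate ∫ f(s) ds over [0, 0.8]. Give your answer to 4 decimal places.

-0.1220

h = 0.2, n = 4.
(h/3)·[y₀ + 4y₁ + 2y₂ + 4y₃ + y₄] = 0.066667·(-1.830) = -0.1220.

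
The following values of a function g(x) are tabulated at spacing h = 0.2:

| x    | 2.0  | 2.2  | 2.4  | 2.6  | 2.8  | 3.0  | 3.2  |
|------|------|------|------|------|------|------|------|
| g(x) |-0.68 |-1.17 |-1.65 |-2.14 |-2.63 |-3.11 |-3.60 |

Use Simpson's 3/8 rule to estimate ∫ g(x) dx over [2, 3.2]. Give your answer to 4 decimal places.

-2.5680

h = 0.2, n = 6.
(3h/8)·[y₀ + 3y₁ + 3y₂ + 2y₃ + 3y₄ + 3y₅ + y₆] = 0.075·(-34.24) = -2.5680.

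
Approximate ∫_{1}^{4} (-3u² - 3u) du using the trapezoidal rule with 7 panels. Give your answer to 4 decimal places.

-85.7755

h = (4 − 1)/7 = 0.428571.
Nodes u₀,…,u₇ = 1, 1.428571, 1.857143, 2.285714, 2.714286, 3.142857, 3.571429, 4.
f(u) = -3u² - 3u: f₀=-6, f₁=-10.408163, f₂=-15.918367, f₃=-22.530612, f₄=-30.244898, f₅=-39.061224, f₆=-48.979592, f₇=-60.
(h/2)·[f₀ + 2f₁ + 2f₂ + 2f₃ + 2f₄ + 2f₅ + 2f₆ + f₇] = 0.214286·(-400.285714) = -85.7755.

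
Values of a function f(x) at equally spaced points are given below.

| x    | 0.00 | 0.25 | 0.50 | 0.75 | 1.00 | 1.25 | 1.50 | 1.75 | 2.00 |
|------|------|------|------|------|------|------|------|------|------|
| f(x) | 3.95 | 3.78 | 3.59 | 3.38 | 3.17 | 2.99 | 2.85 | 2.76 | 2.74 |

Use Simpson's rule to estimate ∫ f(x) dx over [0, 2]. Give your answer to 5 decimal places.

h = 0.25, n = 8.
(h/3)·[y₀ + 4y₁ + 2y₂ + 4y₃ + 2y₄ + 4y₅ + 2y₆ + 4y₇ + y₈] = 0.083333·(77.55) = 6.46250.

6.46250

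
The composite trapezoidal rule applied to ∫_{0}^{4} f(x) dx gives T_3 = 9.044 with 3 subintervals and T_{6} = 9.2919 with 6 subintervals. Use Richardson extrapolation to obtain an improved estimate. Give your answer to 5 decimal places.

R = (4·T_{6} − T_3) / 3 = (4·9.2919 − 9.044)/3 = (28.1236)/3 = 9.37453.

9.37453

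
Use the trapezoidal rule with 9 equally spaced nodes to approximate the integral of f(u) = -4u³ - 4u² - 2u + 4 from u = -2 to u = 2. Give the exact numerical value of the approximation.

h = (2 − (-2))/8 = 0.5.
Nodes u₀,…,u₈ = -2, -1.5, -1, -0.5, 0, 0.5, 1, 1.5, 2.
f(u) = -4u³ - 4u² - 2u + 4: f₀=24, f₁=11.5, f₂=6, f₃=4.5, f₄=4, f₅=1.5, f₆=-6, f₇=-21.5, f₈=-48.
(h/2)·[f₀ + 2f₁ + 2f₂ + 2f₃ + 2f₄ + 2f₅ + 2f₆ + 2f₇ + f₈] = 0.25·(-24) = -6.

-6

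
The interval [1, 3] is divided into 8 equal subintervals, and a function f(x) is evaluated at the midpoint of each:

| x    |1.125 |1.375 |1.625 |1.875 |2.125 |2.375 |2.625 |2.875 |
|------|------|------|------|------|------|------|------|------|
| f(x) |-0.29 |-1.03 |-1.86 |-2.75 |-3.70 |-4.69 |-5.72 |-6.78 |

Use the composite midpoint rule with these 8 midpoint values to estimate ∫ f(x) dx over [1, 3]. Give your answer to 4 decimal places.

h = 0.25, n = 8.
h·[y(m₁) + y(m₂) + y(m₃) + y(m₄) + y(m₅) + y(m₆) + y(m₇) + y(m₈)] = 0.25·(-26.82) = -6.7050.

-6.7050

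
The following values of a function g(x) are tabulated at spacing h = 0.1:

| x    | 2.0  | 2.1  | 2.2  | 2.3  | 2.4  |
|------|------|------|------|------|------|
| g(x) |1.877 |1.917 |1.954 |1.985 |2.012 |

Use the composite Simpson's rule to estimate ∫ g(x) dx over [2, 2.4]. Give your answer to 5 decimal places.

h = 0.1, n = 4.
(h/3)·[y₀ + 4y₁ + 2y₂ + 4y₃ + y₄] = 0.033333·(23.405) = 0.78017.

0.78017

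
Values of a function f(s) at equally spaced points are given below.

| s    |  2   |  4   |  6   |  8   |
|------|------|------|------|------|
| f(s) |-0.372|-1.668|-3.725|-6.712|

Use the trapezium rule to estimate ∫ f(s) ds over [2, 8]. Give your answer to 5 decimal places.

h = 2, n = 3.
(h/2)·[y₀ + 2y₁ + 2y₂ + y₃] = 1·(-17.870) = -17.87000.

-17.87000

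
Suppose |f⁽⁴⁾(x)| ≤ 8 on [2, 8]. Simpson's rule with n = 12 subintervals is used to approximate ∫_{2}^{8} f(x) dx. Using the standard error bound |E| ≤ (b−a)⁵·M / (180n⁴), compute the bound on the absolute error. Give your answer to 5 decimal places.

0.01667

|E| ≤ (6)⁵·8 / (180·12⁴) = 62208/3732480 = 0.01667.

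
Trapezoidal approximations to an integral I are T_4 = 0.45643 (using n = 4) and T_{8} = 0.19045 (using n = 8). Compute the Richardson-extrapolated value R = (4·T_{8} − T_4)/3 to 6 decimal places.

0.101790

R = (4·T_{8} − T_4) / 3 = (4·0.19045 − 0.45643)/3 = (0.30537)/3 = 0.101790.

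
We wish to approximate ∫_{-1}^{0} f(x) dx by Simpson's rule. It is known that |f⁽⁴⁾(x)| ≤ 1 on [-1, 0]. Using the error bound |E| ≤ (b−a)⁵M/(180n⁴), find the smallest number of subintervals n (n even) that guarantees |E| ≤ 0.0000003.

12

Need 1/(180n⁴) ≤ 0.0000003.
n⁴ ≥ 1/(180·0.0000003) = 18518.5 ⇒ n ≥ 11.6655, so the smallest even n is 12. (n must be even for Simpson's rule.)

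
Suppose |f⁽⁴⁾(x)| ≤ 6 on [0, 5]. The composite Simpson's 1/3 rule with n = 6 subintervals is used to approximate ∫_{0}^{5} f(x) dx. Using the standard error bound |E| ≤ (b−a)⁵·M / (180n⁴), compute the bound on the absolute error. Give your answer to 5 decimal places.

|E| ≤ (5)⁵·6 / (180·6⁴) = 18750/233280 = 0.08038.

0.08038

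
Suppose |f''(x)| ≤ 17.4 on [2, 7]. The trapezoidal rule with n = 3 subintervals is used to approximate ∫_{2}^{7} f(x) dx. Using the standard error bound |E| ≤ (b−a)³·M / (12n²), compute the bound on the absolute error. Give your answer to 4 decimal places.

|E| ≤ (5)³·17.4 / (12·3²) = 2175/108 = 20.1389.

20.1389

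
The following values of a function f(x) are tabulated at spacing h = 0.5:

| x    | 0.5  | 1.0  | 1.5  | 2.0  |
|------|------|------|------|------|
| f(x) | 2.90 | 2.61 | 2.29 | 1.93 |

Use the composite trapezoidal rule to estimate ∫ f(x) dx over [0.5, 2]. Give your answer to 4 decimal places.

h = 0.5, n = 3.
(h/2)·[y₀ + 2y₁ + 2y₂ + y₃] = 0.25·(14.63) = 3.6575.

3.6575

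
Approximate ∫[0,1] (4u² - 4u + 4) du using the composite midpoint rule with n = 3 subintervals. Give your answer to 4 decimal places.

h = (1 − 0)/3 = 0.333333.
Midpoints m₁,…,m₃ = 0.166667, 0.5, 0.833333.
f(m₁)=3.444444, f(m₂)=3, f(m₃)=3.444444.
h·[f(m₁) + f(m₂) + f(m₃)] = 0.333333·(9.888889) = 3.2963.

3.2963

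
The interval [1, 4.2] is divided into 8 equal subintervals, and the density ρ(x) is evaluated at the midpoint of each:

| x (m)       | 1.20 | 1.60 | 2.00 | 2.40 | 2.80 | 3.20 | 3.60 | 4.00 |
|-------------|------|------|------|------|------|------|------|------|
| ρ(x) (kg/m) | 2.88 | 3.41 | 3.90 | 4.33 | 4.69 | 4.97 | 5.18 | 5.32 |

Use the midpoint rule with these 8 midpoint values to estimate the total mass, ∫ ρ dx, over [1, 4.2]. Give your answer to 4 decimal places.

13.8720

h = 0.4, n = 8.
h·[y(m₁) + y(m₂) + y(m₃) + y(m₄) + y(m₅) + y(m₆) + y(m₇) + y(m₈)] = 0.4·(34.68) = 13.8720.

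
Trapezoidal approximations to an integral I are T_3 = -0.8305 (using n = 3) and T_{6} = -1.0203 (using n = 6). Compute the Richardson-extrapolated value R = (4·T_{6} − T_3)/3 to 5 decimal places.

R = (4·T_{6} − T_3) / 3 = (4·(-1.0203) − (-0.8305))/3 = (-3.2507)/3 = -1.08357.

-1.08357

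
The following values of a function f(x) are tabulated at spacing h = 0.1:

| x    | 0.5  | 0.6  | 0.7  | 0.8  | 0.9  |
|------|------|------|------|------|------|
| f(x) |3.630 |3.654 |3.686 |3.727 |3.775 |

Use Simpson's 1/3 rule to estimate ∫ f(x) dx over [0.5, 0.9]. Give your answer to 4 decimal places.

1.4767

h = 0.1, n = 4.
(h/3)·[y₀ + 4y₁ + 2y₂ + 4y₃ + y₄] = 0.033333·(44.301) = 1.4767.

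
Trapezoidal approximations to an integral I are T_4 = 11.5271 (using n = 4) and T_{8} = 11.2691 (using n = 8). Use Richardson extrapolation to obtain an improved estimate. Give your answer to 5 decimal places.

11.18310

R = (4·T_{8} − T_4) / 3 = (4·11.2691 − 11.5271)/3 = (33.5493)/3 = 11.18310.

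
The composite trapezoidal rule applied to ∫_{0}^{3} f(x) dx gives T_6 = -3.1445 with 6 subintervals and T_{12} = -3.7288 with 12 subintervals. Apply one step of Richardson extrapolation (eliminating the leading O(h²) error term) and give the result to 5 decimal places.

-3.92357

R = (4·T_{12} − T_6) / 3 = (4·(-3.7288) − (-3.1445))/3 = (-11.7707)/3 = -3.92357.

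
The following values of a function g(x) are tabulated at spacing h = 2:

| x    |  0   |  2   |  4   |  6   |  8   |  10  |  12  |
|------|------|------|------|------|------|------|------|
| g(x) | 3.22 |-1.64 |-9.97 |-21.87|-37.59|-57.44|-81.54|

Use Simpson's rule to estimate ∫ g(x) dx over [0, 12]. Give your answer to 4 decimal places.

h = 2, n = 6.
(h/3)·[y₀ + 4y₁ + 2y₂ + 4y₃ + 2y₄ + 4y₅ + y₆] = 0.666667·(-497.24) = -331.4933.

-331.4933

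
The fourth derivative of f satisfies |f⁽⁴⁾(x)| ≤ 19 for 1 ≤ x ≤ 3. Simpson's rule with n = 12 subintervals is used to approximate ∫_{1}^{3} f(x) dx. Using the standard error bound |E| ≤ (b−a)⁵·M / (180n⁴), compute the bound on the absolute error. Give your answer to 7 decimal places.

0.0001629

|E| ≤ (2)⁵·19 / (180·12⁴) = 608/3732480 = 0.0001629.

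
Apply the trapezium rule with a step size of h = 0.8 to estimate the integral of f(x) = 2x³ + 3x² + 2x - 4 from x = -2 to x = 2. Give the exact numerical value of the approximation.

h = (2 − (-2))/5 = 0.8.
Nodes x₀,…,x₅ = -2, -1.2, -0.4, 0.4, 1.2, 2.
f(x) = 2x³ + 3x² + 2x - 4: f₀=-12, f₁=-5.536, f₂=-4.448, f₃=-2.592, f₄=6.176, f₅=28.
(h/2)·[f₀ + 2f₁ + 2f₂ + 2f₃ + 2f₄ + f₅] = 0.4·(3.2) = 1.28.

1.28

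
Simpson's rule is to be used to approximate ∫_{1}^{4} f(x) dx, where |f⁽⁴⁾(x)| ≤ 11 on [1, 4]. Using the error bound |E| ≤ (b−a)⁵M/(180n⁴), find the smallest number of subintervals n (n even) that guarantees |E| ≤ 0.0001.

Need 2673/(180n⁴) ≤ 0.0001.
n⁴ ≥ 2673/(180·0.0001) = 148500 ⇒ n ≥ 19.6305, so the smallest even n is 20. (n must be even for Simpson's rule.)

20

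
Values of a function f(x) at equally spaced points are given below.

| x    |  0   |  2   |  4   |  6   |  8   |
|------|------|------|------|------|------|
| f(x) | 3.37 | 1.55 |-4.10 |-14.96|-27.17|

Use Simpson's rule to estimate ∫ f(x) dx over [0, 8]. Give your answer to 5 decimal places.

h = 2, n = 4.
(h/3)·[y₀ + 4y₁ + 2y₂ + 4y₃ + y₄] = 0.666667·(-85.64) = -57.09333.

-57.09333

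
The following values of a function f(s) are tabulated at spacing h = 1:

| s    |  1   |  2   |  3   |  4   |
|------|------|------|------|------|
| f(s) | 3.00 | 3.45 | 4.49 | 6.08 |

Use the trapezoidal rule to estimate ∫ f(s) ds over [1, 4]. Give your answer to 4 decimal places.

h = 1, n = 3.
(h/2)·[y₀ + 2y₁ + 2y₂ + y₃] = 0.5·(24.96) = 12.4800.

12.4800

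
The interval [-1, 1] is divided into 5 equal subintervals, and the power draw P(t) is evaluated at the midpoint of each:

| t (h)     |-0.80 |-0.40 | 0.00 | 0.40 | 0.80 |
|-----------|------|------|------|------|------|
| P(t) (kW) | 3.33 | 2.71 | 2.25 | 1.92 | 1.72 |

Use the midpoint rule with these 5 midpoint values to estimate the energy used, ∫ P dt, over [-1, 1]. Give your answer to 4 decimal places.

4.7720

h = 0.4, n = 5.
h·[y(m₁) + y(m₂) + y(m₃) + y(m₄) + y(m₅)] = 0.4·(11.93) = 4.7720.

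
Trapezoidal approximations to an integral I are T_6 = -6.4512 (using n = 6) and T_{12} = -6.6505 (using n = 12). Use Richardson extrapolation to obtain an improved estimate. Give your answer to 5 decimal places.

R = (4·T_{12} − T_6) / 3 = (4·(-6.6505) − (-6.4512))/3 = (-20.1508)/3 = -6.71693.

-6.71693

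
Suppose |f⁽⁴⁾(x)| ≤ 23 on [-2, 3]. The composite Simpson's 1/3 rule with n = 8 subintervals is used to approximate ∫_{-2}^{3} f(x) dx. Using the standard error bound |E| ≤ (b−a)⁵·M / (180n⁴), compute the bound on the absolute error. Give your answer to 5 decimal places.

|E| ≤ (5)⁵·23 / (180·8⁴) = 71875/737280 = 0.09749.

0.09749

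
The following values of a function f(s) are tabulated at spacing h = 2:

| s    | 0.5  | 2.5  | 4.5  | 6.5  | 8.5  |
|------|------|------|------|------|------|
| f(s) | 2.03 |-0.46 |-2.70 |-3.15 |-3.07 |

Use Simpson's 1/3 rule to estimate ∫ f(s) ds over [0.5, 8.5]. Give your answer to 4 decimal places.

-13.9200

h = 2, n = 4.
(h/3)·[y₀ + 4y₁ + 2y₂ + 4y₃ + y₄] = 0.666667·(-20.88) = -13.9200.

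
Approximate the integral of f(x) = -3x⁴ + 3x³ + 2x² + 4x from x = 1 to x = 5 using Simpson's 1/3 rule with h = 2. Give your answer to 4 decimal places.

h = (5 − 1)/2 = 2.
Nodes x₀,…,x₂ = 1, 3, 5.
f(x) = -3x⁴ + 3x³ + 2x² + 4x: f₀=6, f₁=-132, f₂=-1430.
(h/3)·[f₀ + 4f₁ + f₂] = 0.666667·(-1952) = -1301.3333.

-1301.3333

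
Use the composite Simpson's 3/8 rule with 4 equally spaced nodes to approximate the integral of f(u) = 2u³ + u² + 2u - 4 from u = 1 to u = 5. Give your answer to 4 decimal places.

h = (5 − 1)/3 = 1.333333.
Nodes u₀,…,u₃ = 1, 2.333333, 3.666667, 5.
f(u) = 2u³ + u² + 2u - 4: f₀=1, f₁=31.518519, f₂=115.370370, f₃=281.
(3h/8)·[f₀ + 3f₁ + 3f₂ + f₃] = 0.5·(722.666667) = 361.3333.

361.3333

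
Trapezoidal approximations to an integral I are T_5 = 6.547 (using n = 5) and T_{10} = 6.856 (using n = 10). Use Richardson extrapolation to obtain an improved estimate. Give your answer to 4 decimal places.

6.9590

R = (4·T_{10} − T_5) / 3 = (4·6.856 − 6.547)/3 = (20.877)/3 = 6.9590.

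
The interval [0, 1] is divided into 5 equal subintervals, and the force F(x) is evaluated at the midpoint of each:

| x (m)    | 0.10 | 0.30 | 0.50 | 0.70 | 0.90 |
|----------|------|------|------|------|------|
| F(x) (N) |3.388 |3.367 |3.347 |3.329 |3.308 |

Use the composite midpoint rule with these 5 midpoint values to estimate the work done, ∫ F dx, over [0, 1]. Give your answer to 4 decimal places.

3.3478

h = 0.2, n = 5.
h·[y(m₁) + y(m₂) + y(m₃) + y(m₄) + y(m₅)] = 0.2·(16.739) = 3.3478.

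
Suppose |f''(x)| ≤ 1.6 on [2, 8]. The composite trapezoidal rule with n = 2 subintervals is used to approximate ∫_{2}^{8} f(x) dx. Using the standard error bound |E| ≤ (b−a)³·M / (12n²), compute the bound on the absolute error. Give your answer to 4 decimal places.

|E| ≤ (6)³·1.6 / (12·2²) = 345.6/48 = 7.2000.

7.2000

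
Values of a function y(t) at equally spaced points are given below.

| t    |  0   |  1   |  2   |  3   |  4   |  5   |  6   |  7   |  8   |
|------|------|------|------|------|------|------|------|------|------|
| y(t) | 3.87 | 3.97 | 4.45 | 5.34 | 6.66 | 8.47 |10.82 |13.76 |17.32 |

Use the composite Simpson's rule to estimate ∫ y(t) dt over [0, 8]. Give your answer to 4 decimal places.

63.7367

h = 1, n = 8.
(h/3)·[y₀ + 4y₁ + 2y₂ + 4y₃ + 2y₄ + 4y₅ + 2y₆ + 4y₇ + y₈] = 0.333333·(191.21) = 63.7367.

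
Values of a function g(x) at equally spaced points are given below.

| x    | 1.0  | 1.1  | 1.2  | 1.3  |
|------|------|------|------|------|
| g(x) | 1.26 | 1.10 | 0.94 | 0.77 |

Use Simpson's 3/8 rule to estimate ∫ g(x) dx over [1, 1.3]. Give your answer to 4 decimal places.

h = 0.1, n = 3.
(3h/8)·[y₀ + 3y₁ + 3y₂ + y₃] = 0.0375·(8.15) = 0.3056.

0.3056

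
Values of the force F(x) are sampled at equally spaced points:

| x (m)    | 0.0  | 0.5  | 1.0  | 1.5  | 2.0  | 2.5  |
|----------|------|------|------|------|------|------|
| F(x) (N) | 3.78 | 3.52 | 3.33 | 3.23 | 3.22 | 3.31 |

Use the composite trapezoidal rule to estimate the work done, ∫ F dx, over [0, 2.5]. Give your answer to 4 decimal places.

8.4225

h = 0.5, n = 5.
(h/2)·[y₀ + 2y₁ + 2y₂ + 2y₃ + 2y₄ + y₅] = 0.25·(33.69) = 8.4225.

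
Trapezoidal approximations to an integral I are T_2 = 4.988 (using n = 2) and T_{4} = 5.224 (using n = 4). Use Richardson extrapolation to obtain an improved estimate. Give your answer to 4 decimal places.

5.3027

R = (4·T_{4} − T_2) / 3 = (4·5.224 − 4.988)/3 = (15.908)/3 = 5.3027.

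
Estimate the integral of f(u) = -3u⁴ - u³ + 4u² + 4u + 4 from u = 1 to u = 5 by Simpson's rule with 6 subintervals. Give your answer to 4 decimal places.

-1801.3827

h = (5 − 1)/6 = 0.666667.
Nodes u₀,…,u₆ = 1, 1.666667, 2.333333, 3, 3.666667, 4.333333, 5.
f(u) = -3u⁴ - u³ + 4u² + 4u + 4: f₀=8, f₁=-6, f₂=-66.518519, f₃=-218, f₄=-519.111111, f₅=-1042.740741, f₆=-1876.
(h/3)·[f₀ + 4f₁ + 2f₂ + 4f₃ + 2f₄ + 4f₅ + f₆] = 0.222222·(-8106.222222) = -1801.3827.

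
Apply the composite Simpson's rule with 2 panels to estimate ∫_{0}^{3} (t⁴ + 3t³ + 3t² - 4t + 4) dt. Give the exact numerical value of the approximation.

h = (3 − 0)/2 = 1.5.
Nodes t₀,…,t₂ = 0, 1.5, 3.
f(t) = t⁴ + 3t³ + 3t² - 4t + 4: f₀=4, f₁=19.9375, f₂=181.
(h/3)·[f₀ + 4f₁ + f₂] = 0.5·(264.75) = 132.375.

132.375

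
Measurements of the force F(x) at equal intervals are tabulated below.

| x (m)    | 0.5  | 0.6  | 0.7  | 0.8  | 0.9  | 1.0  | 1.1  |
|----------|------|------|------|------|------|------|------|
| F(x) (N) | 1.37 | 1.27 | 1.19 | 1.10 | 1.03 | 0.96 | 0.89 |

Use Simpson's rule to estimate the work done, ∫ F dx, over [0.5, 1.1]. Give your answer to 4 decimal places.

0.6673

h = 0.1, n = 6.
(h/3)·[y₀ + 4y₁ + 2y₂ + 4y₃ + 2y₄ + 4y₅ + y₆] = 0.033333·(20.02) = 0.6673.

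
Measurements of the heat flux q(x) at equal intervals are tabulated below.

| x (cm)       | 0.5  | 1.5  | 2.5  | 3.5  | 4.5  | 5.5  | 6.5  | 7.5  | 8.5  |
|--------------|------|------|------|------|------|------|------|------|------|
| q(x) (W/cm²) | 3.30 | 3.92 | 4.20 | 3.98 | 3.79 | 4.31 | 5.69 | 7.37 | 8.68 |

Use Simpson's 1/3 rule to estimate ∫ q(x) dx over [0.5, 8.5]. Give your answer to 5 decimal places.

h = 1, n = 8.
(h/3)·[y₀ + 4y₁ + 2y₂ + 4y₃ + 2y₄ + 4y₅ + 2y₆ + 4y₇ + y₈] = 0.333333·(117.66) = 39.22000.

39.22000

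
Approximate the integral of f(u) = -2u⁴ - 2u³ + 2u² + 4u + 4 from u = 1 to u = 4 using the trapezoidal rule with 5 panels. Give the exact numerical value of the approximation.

h = (4 − 1)/5 = 0.6.
Nodes u₀,…,u₅ = 1, 1.6, 2.2, 2.8, 3.4, 4.
f(u) = -2u⁴ - 2u³ + 2u² + 4u + 4: f₀=6, f₁=-5.7792, f₂=-45.6672, f₃=-135.9552, f₄=-305.1552, f₅=-588.
(h/2)·[f₀ + 2f₁ + 2f₂ + 2f₃ + 2f₄ + f₅] = 0.3·(-1567.1136) = -470.13408.

-470.13408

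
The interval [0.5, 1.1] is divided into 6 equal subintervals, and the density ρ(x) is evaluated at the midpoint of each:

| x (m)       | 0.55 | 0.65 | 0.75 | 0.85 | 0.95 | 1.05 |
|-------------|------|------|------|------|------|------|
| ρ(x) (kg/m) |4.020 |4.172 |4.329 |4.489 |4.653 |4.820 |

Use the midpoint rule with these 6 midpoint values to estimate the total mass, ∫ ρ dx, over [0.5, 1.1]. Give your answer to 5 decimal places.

2.64830

h = 0.1, n = 6.
h·[y(m₁) + y(m₂) + y(m₃) + y(m₄) + y(m₅) + y(m₆)] = 0.1·(26.483) = 2.64830.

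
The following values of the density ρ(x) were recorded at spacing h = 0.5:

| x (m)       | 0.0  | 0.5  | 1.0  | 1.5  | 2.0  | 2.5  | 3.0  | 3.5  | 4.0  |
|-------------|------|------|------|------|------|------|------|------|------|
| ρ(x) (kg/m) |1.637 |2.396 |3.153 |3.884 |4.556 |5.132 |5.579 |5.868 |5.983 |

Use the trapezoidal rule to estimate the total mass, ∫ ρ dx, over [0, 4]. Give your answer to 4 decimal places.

h = 0.5, n = 8.
(h/2)·[y₀ + 2y₁ + 2y₂ + 2y₃ + 2y₄ + 2y₅ + 2y₆ + 2y₇ + y₈] = 0.25·(68.756) = 17.1890.

17.1890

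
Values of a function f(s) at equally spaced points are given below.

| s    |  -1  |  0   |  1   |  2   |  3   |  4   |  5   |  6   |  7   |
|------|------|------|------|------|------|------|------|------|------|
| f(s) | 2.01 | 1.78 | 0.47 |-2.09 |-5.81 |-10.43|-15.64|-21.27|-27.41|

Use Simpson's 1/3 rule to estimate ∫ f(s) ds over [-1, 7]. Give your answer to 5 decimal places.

-65.13333

h = 1, n = 8.
(h/3)·[y₀ + 4y₁ + 2y₂ + 4y₃ + 2y₄ + 4y₅ + 2y₆ + 4y₇ + y₈] = 0.333333·(-195.40) = -65.13333.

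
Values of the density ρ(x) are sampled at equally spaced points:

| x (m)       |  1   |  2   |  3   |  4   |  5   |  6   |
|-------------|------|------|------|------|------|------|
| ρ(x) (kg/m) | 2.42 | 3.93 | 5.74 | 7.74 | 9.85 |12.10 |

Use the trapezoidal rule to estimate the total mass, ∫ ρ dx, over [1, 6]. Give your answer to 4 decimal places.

34.5200

h = 1, n = 5.
(h/2)·[y₀ + 2y₁ + 2y₂ + 2y₃ + 2y₄ + y₅] = 0.5·(69.04) = 34.5200.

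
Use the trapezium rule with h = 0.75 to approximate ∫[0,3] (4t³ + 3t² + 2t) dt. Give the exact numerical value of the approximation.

h = (3 − 0)/4 = 0.75.
Nodes t₀,…,t₄ = 0, 0.75, 1.5, 2.25, 3.
f(t) = 4t³ + 3t² + 2t: f₀=0, f₁=4.875, f₂=23.25, f₃=65.25, f₄=141.
(h/2)·[f₀ + 2f₁ + 2f₂ + 2f₃ + f₄] = 0.375·(327.75) = 122.90625.

122.90625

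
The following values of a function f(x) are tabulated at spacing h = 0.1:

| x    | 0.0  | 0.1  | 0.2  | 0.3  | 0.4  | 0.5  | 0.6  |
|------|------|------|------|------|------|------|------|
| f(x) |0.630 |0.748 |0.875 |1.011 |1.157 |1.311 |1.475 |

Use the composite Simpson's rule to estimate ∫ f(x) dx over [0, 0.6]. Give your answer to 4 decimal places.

0.6150

h = 0.1, n = 6.
(h/3)·[y₀ + 4y₁ + 2y₂ + 4y₃ + 2y₄ + 4y₅ + y₆] = 0.033333·(18.449) = 0.6150.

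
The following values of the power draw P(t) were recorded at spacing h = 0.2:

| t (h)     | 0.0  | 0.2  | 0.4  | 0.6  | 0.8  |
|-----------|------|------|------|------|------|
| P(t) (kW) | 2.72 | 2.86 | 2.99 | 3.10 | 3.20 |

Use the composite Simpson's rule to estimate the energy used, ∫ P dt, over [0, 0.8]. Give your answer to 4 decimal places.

2.3827

h = 0.2, n = 4.
(h/3)·[y₀ + 4y₁ + 2y₂ + 4y₃ + y₄] = 0.066667·(35.74) = 2.3827.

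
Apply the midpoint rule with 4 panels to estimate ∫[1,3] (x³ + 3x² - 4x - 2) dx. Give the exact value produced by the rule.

h = (3 − 1)/4 = 0.5.
Midpoints m₁,…,m₄ = 1.25, 1.75, 2.25, 2.75.
f(m₁)=-0.359375, f(m₂)=5.546875, f(m₃)=15.578125, f(m₄)=30.484375.
h·[f(m₁) + f(m₂) + f(m₃) + f(m₄)] = 0.5·(51.25) = 25.625.

25.625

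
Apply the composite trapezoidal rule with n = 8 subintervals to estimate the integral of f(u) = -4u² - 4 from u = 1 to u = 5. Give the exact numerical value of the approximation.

-182

h = (5 − 1)/8 = 0.5.
Nodes u₀,…,u₈ = 1, 1.5, 2, 2.5, 3, 3.5, 4, 4.5, 5.
f(u) = -4u² - 4: f₀=-8, f₁=-13, f₂=-20, f₃=-29, f₄=-40, f₅=-53, f₆=-68, f₇=-85, f₈=-104.
(h/2)·[f₀ + 2f₁ + 2f₂ + 2f₃ + 2f₄ + 2f₅ + 2f₆ + 2f₇ + f₈] = 0.25·(-728) = -182.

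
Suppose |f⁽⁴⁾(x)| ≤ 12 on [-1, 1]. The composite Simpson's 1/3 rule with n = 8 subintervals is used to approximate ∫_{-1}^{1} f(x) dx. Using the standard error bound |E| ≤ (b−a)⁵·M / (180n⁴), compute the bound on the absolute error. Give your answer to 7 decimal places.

0.0005208

|E| ≤ (2)⁵·12 / (180·8⁴) = 384/737280 = 0.0005208.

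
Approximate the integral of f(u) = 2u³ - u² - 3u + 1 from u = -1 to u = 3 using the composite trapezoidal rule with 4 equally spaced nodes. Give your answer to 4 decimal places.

h = (3 − (-1))/3 = 1.333333.
Nodes u₀,…,u₃ = -1, 0.333333, 1.666667, 3.
f(u) = 2u³ - u² - 3u + 1: f₀=1, f₁=-0.037037, f₂=2.481481, f₃=37.
(h/2)·[f₀ + 2f₁ + 2f₂ + f₃] = 0.666667·(42.888889) = 28.5926.

28.5926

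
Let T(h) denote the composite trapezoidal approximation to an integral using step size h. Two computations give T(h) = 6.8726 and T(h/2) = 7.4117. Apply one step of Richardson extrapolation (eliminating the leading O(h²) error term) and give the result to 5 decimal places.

R = (4·T(h/2) − T(h)) / 3 = (4·7.4117 − 6.8726)/3 = (22.7742)/3 = 7.59140.

7.59140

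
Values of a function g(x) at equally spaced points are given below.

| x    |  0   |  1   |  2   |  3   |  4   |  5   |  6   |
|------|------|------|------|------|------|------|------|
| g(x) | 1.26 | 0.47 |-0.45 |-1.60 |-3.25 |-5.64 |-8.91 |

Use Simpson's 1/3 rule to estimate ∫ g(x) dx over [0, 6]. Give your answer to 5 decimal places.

-14.04333

h = 1, n = 6.
(h/3)·[y₀ + 4y₁ + 2y₂ + 4y₃ + 2y₄ + 4y₅ + y₆] = 0.333333·(-42.13) = -14.04333.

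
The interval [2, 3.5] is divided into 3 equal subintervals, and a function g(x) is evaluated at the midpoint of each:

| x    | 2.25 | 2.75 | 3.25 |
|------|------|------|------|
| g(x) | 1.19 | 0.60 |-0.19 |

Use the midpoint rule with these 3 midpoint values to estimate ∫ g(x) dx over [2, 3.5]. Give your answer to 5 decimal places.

h = 0.5, n = 3.
h·[y(m₁) + y(m₂) + y(m₃)] = 0.5·(1.60) = 0.80000.

0.80000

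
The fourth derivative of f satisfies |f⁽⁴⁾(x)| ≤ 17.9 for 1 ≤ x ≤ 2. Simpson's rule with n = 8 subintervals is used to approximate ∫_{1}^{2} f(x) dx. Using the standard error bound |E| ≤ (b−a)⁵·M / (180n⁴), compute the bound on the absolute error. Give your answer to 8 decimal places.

|E| ≤ (1)⁵·17.9 / (180·8⁴) = 17.9/737280 = 0.00002428.

0.00002428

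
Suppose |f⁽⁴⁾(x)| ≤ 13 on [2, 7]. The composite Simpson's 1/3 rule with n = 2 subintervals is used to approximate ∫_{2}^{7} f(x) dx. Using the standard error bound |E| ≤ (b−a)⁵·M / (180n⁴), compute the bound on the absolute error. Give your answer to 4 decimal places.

|E| ≤ (5)⁵·13 / (180·2⁴) = 40625/2880 = 14.1059.

14.1059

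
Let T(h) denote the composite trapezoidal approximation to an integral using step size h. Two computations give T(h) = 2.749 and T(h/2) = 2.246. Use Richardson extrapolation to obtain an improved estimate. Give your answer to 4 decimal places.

2.0783

R = (4·T(h/2) − T(h)) / 3 = (4·2.246 − 2.749)/3 = (6.235)/3 = 2.0783.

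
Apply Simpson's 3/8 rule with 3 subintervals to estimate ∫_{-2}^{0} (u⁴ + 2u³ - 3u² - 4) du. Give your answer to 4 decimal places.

-17.4815

h = (0 − (-2))/3 = 0.666667.
Nodes u₀,…,u₃ = -2, -1.333333, -0.666667, 0.
f(u) = u⁴ + 2u³ - 3u² - 4: f₀=-16, f₁=-10.913580, f₂=-5.728395, f₃=-4.
(3h/8)·[f₀ + 3f₁ + 3f₂ + f₃] = 0.25·(-69.925926) = -17.4815.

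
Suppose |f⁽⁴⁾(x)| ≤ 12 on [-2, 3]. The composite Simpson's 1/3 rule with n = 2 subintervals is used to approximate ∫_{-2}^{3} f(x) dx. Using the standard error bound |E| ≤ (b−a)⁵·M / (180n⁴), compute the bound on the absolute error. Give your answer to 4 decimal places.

|E| ≤ (5)⁵·12 / (180·2⁴) = 37500/2880 = 13.0208.

13.0208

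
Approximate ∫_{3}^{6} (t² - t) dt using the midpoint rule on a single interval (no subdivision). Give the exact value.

M = (b−a)·f(4.5) = 3·(15.75) = 47.25.

47.25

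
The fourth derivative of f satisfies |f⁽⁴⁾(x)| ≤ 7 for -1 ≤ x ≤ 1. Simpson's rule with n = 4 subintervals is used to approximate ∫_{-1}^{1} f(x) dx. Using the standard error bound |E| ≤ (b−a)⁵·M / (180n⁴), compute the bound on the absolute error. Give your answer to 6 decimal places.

|E| ≤ (2)⁵·7 / (180·4⁴) = 224/46080 = 0.004861.

0.004861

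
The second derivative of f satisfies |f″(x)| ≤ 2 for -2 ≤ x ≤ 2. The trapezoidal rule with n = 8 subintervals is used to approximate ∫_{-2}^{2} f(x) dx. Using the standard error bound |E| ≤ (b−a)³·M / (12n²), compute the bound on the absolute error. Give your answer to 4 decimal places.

0.1667

|E| ≤ (4)³·2 / (12·8²) = 128/768 = 0.1667.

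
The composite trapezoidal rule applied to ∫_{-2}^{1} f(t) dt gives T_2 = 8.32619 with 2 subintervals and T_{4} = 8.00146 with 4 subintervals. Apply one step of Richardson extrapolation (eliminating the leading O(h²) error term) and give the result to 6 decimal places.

7.893217

R = (4·T_{4} − T_2) / 3 = (4·8.00146 − 8.32619)/3 = (23.67965)/3 = 7.893217.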